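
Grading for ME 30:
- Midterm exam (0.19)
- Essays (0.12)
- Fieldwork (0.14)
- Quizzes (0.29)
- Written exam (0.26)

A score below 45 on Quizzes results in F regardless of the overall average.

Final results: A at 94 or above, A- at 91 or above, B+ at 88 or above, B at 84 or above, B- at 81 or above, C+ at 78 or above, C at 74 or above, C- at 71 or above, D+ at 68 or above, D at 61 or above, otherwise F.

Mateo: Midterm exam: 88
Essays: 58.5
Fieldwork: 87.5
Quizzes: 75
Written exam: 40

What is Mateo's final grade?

D+

Quizzes score 75 ≥ 45: minimum met.
Weighted total:
  Midterm exam 88 × 0.19 = 16.72
  Essays 58.5 × 0.12 = 7.02
  Fieldwork 87.5 × 0.14 = 12.25
  Quizzes 75 × 0.29 = 21.75
  Written exam 40 × 0.26 = 10.4
Sum = 68.14
68.14 is ≥ 68 and < 71 → D+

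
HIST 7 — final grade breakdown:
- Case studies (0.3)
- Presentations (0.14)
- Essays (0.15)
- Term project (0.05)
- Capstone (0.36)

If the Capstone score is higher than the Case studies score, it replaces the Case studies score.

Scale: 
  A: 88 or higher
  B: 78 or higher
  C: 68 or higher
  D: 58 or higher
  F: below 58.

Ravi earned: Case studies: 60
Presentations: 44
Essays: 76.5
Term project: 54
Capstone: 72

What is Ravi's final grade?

D

Capstone (72) > Case studies (60), so Case studies counts as 72.
Weighted total:
  Case studies 72 × 0.3 = 21.6
  Presentations 44 × 0.14 = 6.16
  Essays 76.5 × 0.15 = 11.475
  Term project 54 × 0.05 = 2.7
  Capstone 72 × 0.36 = 25.92
Sum = 67.855
67.855 is ≥ 58 and < 68 → D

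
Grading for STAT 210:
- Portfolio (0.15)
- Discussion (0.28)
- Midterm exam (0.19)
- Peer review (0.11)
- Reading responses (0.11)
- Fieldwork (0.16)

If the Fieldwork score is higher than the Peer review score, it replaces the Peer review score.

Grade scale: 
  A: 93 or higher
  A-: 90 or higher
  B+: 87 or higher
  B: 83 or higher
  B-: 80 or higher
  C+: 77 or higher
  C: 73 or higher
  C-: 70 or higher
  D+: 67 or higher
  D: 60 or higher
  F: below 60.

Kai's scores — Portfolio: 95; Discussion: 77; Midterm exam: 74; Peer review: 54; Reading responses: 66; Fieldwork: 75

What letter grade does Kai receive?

Fieldwork (75) > Peer review (54), so Peer review counts as 75.
Weighted total:
  Portfolio 95 × 0.15 = 14.25
  Discussion 77 × 0.28 = 21.56
  Midterm exam 74 × 0.19 = 14.06
  Peer review 75 × 0.11 = 8.25
  Reading responses 66 × 0.11 = 7.26
  Fieldwork 75 × 0.16 = 12
Sum = 77.38
77.38 is ≥ 77 and < 80 → C+

C+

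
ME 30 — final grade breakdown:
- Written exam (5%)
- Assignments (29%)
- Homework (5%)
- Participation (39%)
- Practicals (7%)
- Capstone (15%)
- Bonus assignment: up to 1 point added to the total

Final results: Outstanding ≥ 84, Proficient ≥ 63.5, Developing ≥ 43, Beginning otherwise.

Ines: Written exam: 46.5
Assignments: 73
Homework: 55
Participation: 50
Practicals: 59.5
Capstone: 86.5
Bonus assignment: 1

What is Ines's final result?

Proficient

Weighted total:
  Written exam 46.5 × 0.05 = 2.325
  Assignments 73 × 0.29 = 21.17
  Homework 55 × 0.05 = 2.75
  Participation 50 × 0.39 = 19.5
  Practicals 59.5 × 0.07 = 4.165
  Capstone 86.5 × 0.15 = 12.975
Sum = 62.885
Bonus assignment: 62.885 + 1 = 63.885
63.885 is ≥ 63.5 and < 84 → Proficient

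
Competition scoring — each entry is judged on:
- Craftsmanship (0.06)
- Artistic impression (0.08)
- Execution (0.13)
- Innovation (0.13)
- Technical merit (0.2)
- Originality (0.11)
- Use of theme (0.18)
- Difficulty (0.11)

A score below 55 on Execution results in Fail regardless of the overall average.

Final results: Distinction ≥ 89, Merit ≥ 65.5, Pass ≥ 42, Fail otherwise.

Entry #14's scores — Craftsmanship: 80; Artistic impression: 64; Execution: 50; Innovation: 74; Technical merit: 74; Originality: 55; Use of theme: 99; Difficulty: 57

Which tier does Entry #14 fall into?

Fail

Execution score 50 < 55: minimum not met.
Weighted total:
  Craftsmanship 80 × 0.06 = 4.8
  Artistic impression 64 × 0.08 = 5.12
  Execution 50 × 0.13 = 6.5
  Innovation 74 × 0.13 = 9.62
  Technical merit 74 × 0.2 = 14.8
  Originality 55 × 0.11 = 6.05
  Use of theme 99 × 0.18 = 17.82
  Difficulty 57 × 0.11 = 6.27
Sum = 70.98
Because the Execution minimum was not met, the result is Fail.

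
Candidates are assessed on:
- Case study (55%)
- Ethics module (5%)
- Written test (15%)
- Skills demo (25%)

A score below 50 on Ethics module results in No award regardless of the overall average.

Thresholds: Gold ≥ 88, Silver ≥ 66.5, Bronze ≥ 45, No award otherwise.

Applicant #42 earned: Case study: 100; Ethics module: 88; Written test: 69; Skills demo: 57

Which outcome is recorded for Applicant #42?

Silver

Ethics module score 88 ≥ 50: minimum met.
Weighted total:
  Case study 100 × 0.55 = 55
  Ethics module 88 × 0.05 = 4.4
  Written test 69 × 0.15 = 10.35
  Skills demo 57 × 0.25 = 14.25
Sum = 84
84 is ≥ 66.5 and < 88 → Silver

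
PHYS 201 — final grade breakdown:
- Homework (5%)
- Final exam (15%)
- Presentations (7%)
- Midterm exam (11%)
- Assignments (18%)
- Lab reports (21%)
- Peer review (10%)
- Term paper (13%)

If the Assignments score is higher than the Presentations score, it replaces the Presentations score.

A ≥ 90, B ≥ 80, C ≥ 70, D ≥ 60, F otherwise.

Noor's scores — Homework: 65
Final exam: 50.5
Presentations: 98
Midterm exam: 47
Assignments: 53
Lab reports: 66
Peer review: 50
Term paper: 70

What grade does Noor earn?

Assignments (53) ≤ Presentations (98), so Presentations stays at 98.
Weighted total:
  Homework 65 × 0.05 = 3.25
  Final exam 50.5 × 0.15 = 7.575
  Presentations 98 × 0.07 = 6.86
  Midterm exam 47 × 0.11 = 5.17
  Assignments 53 × 0.18 = 9.54
  Lab reports 66 × 0.21 = 13.86
  Peer review 50 × 0.1 = 5
  Term paper 70 × 0.13 = 9.1
Sum = 60.355
60.355 is ≥ 60 and < 70 → D

D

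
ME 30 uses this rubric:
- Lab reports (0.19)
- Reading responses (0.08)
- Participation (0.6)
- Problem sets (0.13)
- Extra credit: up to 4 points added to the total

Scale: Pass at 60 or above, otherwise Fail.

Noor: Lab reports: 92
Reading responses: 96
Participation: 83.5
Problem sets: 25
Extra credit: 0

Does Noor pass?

Weighted total:
  Lab reports 92 × 0.19 = 17.48
  Reading responses 96 × 0.08 = 7.68
  Participation 83.5 × 0.6 = 50.1
  Problem sets 25 × 0.13 = 3.25
Sum = 78.51
Extra credit: 78.51 + 0 = 78.51
78.51 ≥ 60 → Pass

Pass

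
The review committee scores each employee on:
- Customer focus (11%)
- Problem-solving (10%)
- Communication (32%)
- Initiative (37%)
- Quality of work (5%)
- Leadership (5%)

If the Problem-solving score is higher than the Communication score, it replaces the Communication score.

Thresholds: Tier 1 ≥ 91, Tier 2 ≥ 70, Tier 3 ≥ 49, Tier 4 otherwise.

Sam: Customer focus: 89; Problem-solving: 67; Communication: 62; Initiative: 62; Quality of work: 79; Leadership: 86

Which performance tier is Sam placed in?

Tier 3

Problem-solving (67) > Communication (62), so Communication counts as 67.
Weighted total:
  Customer focus 89 × 0.11 = 9.79
  Problem-solving 67 × 0.1 = 6.7
  Communication 67 × 0.32 = 21.44
  Initiative 62 × 0.37 = 22.94
  Quality of work 79 × 0.05 = 3.95
  Leadership 86 × 0.05 = 4.3
Sum = 69.12
69.12 is ≥ 49 and < 70 → Tier 3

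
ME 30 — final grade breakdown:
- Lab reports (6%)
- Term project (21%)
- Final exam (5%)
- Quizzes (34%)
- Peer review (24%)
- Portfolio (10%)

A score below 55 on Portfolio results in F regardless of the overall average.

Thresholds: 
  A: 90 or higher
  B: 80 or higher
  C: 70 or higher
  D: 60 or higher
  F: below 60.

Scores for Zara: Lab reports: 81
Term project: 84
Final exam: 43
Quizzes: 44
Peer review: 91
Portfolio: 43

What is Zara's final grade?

F

Portfolio score 43 < 55: minimum not met.
Weighted total:
  Lab reports 81 × 0.06 = 4.86
  Term project 84 × 0.21 = 17.64
  Final exam 43 × 0.05 = 2.15
  Quizzes 44 × 0.34 = 14.96
  Peer review 91 × 0.24 = 21.84
  Portfolio 43 × 0.1 = 4.3
Sum = 65.75
Because the Portfolio minimum was not met, the result is F.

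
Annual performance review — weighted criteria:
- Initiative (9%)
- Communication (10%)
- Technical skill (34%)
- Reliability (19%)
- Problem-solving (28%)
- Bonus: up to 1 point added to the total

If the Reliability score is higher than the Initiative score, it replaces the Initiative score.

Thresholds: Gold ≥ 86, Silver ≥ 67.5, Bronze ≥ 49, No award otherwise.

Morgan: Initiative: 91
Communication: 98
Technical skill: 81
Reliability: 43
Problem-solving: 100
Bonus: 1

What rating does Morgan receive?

Silver

Reliability (43) ≤ Initiative (91), so Initiative stays at 91.
Weighted total:
  Initiative 91 × 0.09 = 8.19
  Communication 98 × 0.1 = 9.8
  Technical skill 81 × 0.34 = 27.54
  Reliability 43 × 0.19 = 8.17
  Problem-solving 100 × 0.28 = 28
Sum = 81.7
Bonus: 81.7 + 1 = 82.7
82.7 is ≥ 67.5 and < 86 → Silver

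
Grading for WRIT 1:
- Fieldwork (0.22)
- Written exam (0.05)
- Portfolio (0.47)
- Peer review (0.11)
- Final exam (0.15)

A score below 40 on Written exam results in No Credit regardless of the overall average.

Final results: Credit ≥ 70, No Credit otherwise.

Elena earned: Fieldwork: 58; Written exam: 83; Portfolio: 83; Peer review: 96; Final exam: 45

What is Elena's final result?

Credit

Written exam score 83 ≥ 40: minimum met.
Weighted total:
  Fieldwork 58 × 0.22 = 12.76
  Written exam 83 × 0.05 = 4.15
  Portfolio 83 × 0.47 = 39.01
  Peer review 96 × 0.11 = 10.56
  Final exam 45 × 0.15 = 6.75
Sum = 73.23
73.23 ≥ 70 → Credit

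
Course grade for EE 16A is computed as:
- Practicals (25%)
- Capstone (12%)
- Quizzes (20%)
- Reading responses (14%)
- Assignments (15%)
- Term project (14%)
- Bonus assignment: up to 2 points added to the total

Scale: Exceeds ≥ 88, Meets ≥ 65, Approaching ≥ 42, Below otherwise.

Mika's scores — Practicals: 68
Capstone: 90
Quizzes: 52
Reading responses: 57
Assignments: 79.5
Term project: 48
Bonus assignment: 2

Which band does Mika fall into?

Meets

Weighted total:
  Practicals 68 × 0.25 = 17
  Capstone 90 × 0.12 = 10.8
  Quizzes 52 × 0.2 = 10.4
  Reading responses 57 × 0.14 = 7.98
  Assignments 79.5 × 0.15 = 11.925
  Term project 48 × 0.14 = 6.72
Sum = 64.825
Bonus assignment: 64.825 + 2 = 66.825
66.825 is ≥ 65 and < 88 → Meets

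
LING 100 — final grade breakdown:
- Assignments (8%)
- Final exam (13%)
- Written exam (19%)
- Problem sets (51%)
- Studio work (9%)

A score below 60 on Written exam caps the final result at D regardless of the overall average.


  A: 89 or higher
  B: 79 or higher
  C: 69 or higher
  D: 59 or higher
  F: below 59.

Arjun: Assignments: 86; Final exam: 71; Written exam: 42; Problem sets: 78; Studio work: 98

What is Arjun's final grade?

Written exam score 42 < 60: minimum not met.
Weighted total:
  Assignments 86 × 0.08 = 6.88
  Final exam 71 × 0.13 = 9.23
  Written exam 42 × 0.19 = 7.98
  Problem sets 78 × 0.51 = 39.78
  Studio work 98 × 0.09 = 8.82
Sum = 72.69
72.69 would be C; cap at D applies → D.

D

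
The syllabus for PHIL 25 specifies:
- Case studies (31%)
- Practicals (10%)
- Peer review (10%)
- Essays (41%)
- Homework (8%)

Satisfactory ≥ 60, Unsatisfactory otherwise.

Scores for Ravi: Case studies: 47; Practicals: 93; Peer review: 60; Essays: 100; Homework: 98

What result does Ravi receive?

Satisfactory

Weighted total:
  Case studies 47 × 0.31 = 14.57
  Practicals 93 × 0.1 = 9.3
  Peer review 60 × 0.1 = 6
  Essays 100 × 0.41 = 41
  Homework 98 × 0.08 = 7.84
Sum = 78.71
78.71 ≥ 60 → Satisfactory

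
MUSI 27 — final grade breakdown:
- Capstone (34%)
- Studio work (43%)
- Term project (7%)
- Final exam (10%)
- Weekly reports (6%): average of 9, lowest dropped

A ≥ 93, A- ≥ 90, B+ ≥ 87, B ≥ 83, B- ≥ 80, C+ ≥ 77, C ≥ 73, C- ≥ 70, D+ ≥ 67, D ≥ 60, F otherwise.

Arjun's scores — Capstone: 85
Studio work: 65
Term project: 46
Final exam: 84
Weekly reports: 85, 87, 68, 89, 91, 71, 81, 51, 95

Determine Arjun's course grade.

Weekly reports: drop 51 → average of remaining 8 = 667/8 = 83.375
Weighted total:
  Capstone 85 × 0.34 = 28.9
  Studio work 65 × 0.43 = 27.95
  Term project 46 × 0.07 = 3.22
  Final exam 84 × 0.1 = 8.4
  Weekly reports 83.375 × 0.06 = 5.0025
Sum = 73.4725
73.4725 is ≥ 73 and < 77 → C

C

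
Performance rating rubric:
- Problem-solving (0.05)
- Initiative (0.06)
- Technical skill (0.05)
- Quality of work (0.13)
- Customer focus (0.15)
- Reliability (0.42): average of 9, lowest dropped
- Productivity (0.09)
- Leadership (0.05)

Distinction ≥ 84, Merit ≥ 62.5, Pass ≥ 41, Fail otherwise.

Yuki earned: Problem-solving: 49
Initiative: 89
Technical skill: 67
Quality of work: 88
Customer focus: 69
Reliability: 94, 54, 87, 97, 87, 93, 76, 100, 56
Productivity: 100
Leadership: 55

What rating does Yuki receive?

Merit

Reliability: drop 54 → average of remaining 8 = 690/8 = 86.25
Weighted total:
  Problem-solving 49 × 0.05 = 2.45
  Initiative 89 × 0.06 = 5.34
  Technical skill 67 × 0.05 = 3.35
  Quality of work 88 × 0.13 = 11.44
  Customer focus 69 × 0.15 = 10.35
  Reliability 86.25 × 0.42 = 36.225
  Productivity 100 × 0.09 = 9
  Leadership 55 × 0.05 = 2.75
Sum = 80.905
80.905 is ≥ 62.5 and < 84 → Merit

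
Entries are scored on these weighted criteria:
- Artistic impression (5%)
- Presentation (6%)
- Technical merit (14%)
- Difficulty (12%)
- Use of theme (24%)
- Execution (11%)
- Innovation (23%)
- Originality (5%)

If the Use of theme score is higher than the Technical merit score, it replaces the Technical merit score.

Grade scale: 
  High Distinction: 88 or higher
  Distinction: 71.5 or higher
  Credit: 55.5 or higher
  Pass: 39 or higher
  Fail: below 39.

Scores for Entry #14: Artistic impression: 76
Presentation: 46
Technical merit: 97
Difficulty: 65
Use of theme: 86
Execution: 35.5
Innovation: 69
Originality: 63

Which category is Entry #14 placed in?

Use of theme (86) ≤ Technical merit (97), so Technical merit stays at 97.
Weighted total:
  Artistic impression 76 × 0.05 = 3.8
  Presentation 46 × 0.06 = 2.76
  Technical merit 97 × 0.14 = 13.58
  Difficulty 65 × 0.12 = 7.8
  Use of theme 86 × 0.24 = 20.64
  Execution 35.5 × 0.11 = 3.905
  Innovation 69 × 0.23 = 15.87
  Originality 63 × 0.05 = 3.15
Sum = 71.505
71.505 is ≥ 71.5 and < 88 → Distinction

Distinction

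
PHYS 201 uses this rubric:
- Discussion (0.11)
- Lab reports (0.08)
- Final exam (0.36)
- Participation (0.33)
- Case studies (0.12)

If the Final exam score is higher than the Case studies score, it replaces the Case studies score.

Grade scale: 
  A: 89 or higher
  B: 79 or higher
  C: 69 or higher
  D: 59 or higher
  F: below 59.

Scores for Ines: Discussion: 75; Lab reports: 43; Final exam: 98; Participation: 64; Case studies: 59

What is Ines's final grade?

Final exam (98) > Case studies (59), so Case studies counts as 98.
Weighted total:
  Discussion 75 × 0.11 = 8.25
  Lab reports 43 × 0.08 = 3.44
  Final exam 98 × 0.36 = 35.28
  Participation 64 × 0.33 = 21.12
  Case studies 98 × 0.12 = 11.76
Sum = 79.85
79.85 is ≥ 79 and < 89 → B

B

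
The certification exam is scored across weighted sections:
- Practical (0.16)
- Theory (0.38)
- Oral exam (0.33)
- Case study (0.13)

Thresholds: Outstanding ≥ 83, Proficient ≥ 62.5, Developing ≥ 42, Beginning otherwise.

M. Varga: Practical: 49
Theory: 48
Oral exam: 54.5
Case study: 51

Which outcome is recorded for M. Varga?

Developing

Weighted total:
  Practical 49 × 0.16 = 7.84
  Theory 48 × 0.38 = 18.24
  Oral exam 54.5 × 0.33 = 17.985
  Case study 51 × 0.13 = 6.63
Sum = 50.695
50.695 is ≥ 42 and < 62.5 → Developing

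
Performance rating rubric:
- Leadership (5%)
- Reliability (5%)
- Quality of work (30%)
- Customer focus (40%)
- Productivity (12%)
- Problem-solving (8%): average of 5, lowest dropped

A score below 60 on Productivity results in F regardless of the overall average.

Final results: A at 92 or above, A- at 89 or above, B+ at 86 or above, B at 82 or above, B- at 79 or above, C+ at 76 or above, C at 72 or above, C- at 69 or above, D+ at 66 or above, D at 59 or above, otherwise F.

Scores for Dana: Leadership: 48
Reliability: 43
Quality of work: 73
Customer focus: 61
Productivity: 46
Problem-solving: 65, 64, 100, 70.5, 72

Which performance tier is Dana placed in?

Problem-solving: drop 64 → average of remaining 4 = 307.5/4 = 76.875
Productivity score 46 < 60: minimum not met.
Weighted total:
  Leadership 48 × 0.05 = 2.4
  Reliability 43 × 0.05 = 2.15
  Quality of work 73 × 0.3 = 21.9
  Customer focus 61 × 0.4 = 24.4
  Productivity 46 × 0.12 = 5.52
  Problem-solving 76.875 × 0.08 = 6.15
Sum = 62.52
Because the Productivity minimum was not met, the result is F.

F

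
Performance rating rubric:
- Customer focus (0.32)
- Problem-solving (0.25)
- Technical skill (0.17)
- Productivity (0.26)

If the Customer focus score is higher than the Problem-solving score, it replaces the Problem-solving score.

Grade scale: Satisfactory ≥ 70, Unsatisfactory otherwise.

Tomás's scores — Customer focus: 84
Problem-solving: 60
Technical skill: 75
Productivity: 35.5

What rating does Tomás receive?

Unsatisfactory

Customer focus (84) > Problem-solving (60), so Problem-solving counts as 84.
Weighted total:
  Customer focus 84 × 0.32 = 26.88
  Problem-solving 84 × 0.25 = 21
  Technical skill 75 × 0.17 = 12.75
  Productivity 35.5 × 0.26 = 9.23
Sum = 69.86
69.86 < 70 → Unsatisfactory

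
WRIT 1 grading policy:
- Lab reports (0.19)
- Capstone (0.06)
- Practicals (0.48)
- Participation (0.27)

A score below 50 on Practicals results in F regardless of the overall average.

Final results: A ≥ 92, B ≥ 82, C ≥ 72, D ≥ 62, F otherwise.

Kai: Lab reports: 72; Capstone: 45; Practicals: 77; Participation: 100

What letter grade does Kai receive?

C

Practicals score 77 ≥ 50: minimum met.
Weighted total:
  Lab reports 72 × 0.19 = 13.68
  Capstone 45 × 0.06 = 2.7
  Practicals 77 × 0.48 = 36.96
  Participation 100 × 0.27 = 27
Sum = 80.34
80.34 is ≥ 72 and < 82 → C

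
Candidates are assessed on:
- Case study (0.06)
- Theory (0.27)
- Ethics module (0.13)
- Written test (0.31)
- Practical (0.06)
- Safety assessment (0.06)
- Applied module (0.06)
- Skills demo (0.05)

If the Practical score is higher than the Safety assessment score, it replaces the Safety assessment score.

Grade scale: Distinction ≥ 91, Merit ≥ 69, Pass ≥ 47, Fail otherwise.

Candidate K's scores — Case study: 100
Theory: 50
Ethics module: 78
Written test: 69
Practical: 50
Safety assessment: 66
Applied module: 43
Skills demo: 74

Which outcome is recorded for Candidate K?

Practical (50) ≤ Safety assessment (66), so Safety assessment stays at 66.
Weighted total:
  Case study 100 × 0.06 = 6
  Theory 50 × 0.27 = 13.5
  Ethics module 78 × 0.13 = 10.14
  Written test 69 × 0.31 = 21.39
  Practical 50 × 0.06 = 3
  Safety assessment 66 × 0.06 = 3.96
  Applied module 43 × 0.06 = 2.58
  Skills demo 74 × 0.05 = 3.7
Sum = 64.27
64.27 is ≥ 47 and < 69 → Pass

Pass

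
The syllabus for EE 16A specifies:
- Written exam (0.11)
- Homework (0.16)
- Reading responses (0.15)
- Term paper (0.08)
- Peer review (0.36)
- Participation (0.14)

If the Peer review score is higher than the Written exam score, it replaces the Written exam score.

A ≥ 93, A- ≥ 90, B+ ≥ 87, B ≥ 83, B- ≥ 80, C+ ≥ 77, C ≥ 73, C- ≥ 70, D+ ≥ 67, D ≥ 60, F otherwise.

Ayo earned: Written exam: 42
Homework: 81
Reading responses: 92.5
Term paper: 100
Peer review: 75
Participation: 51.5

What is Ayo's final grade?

C+

Peer review (75) > Written exam (42), so Written exam counts as 75.
Weighted total:
  Written exam 75 × 0.11 = 8.25
  Homework 81 × 0.16 = 12.96
  Reading responses 92.5 × 0.15 = 13.875
  Term paper 100 × 0.08 = 8
  Peer review 75 × 0.36 = 27
  Participation 51.5 × 0.14 = 7.21
Sum = 77.295
77.295 is ≥ 77 and < 80 → C+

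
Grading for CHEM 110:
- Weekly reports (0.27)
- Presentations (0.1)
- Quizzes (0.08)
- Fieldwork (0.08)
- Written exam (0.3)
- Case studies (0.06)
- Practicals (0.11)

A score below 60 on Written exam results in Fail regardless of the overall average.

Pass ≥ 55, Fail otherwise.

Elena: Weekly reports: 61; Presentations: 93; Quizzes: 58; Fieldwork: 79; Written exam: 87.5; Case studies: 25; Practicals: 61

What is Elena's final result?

Written exam score 87.5 ≥ 60: minimum met.
Weighted total:
  Weekly reports 61 × 0.27 = 16.47
  Presentations 93 × 0.1 = 9.3
  Quizzes 58 × 0.08 = 4.64
  Fieldwork 79 × 0.08 = 6.32
  Written exam 87.5 × 0.3 = 26.25
  Case studies 25 × 0.06 = 1.5
  Practicals 61 × 0.11 = 6.71
Sum = 71.19
71.19 ≥ 55 → Pass

Pass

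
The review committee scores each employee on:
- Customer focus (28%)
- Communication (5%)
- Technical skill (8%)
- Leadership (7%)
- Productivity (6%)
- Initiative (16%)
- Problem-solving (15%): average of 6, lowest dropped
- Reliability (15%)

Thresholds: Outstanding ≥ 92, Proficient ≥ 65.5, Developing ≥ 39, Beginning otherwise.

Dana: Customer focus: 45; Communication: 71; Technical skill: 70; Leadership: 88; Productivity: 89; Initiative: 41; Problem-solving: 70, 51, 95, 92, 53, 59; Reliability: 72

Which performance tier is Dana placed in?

Problem-solving: drop 51 → average of remaining 5 = 369/5 = 73.8
Weighted total:
  Customer focus 45 × 0.28 = 12.6
  Communication 71 × 0.05 = 3.55
  Technical skill 70 × 0.08 = 5.6
  Leadership 88 × 0.07 = 6.16
  Productivity 89 × 0.06 = 5.34
  Initiative 41 × 0.16 = 6.56
  Problem-solving 73.8 × 0.15 = 11.07
  Reliability 72 × 0.15 = 10.8
Sum = 61.68
61.68 is ≥ 39 and < 65.5 → Developing

Developing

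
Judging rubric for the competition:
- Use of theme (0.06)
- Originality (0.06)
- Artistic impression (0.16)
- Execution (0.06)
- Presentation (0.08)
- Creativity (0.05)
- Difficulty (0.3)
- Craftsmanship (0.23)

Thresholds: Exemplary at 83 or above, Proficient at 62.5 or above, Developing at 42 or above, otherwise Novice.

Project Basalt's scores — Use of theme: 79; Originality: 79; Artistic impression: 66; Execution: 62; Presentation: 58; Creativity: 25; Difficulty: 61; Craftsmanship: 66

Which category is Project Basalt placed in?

Weighted total:
  Use of theme 79 × 0.06 = 4.74
  Originality 79 × 0.06 = 4.74
  Artistic impression 66 × 0.16 = 10.56
  Execution 62 × 0.06 = 3.72
  Presentation 58 × 0.08 = 4.64
  Creativity 25 × 0.05 = 1.25
  Difficulty 61 × 0.3 = 18.3
  Craftsmanship 66 × 0.23 = 15.18
Sum = 63.13
63.13 is ≥ 62.5 and < 83 → Proficient

Proficient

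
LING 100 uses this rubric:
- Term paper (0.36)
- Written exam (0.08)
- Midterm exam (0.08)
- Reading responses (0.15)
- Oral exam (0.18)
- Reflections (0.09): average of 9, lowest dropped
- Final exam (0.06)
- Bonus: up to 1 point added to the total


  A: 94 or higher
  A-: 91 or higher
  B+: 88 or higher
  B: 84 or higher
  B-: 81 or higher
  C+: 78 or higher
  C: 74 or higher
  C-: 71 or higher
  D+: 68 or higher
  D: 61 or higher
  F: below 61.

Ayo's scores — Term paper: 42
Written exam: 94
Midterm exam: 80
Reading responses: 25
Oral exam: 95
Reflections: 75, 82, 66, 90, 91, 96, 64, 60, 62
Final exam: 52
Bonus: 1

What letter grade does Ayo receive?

D

Reflections: drop 60 → average of remaining 8 = 626/8 = 78.25
Weighted total:
  Term paper 42 × 0.36 = 15.12
  Written exam 94 × 0.08 = 7.52
  Midterm exam 80 × 0.08 = 6.4
  Reading responses 25 × 0.15 = 3.75
  Oral exam 95 × 0.18 = 17.1
  Reflections 78.25 × 0.09 = 7.0425
  Final exam 52 × 0.06 = 3.12
Sum = 60.0525
Bonus: 60.0525 + 1 = 61.0525
61.0525 is ≥ 61 and < 68 → D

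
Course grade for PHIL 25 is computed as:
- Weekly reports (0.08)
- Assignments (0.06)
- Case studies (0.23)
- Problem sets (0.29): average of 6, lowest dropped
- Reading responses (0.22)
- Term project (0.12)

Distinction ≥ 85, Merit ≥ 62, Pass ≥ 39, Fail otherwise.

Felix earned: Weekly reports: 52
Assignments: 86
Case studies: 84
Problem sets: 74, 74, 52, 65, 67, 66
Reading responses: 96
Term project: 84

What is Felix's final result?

Merit

Problem sets: drop 52 → average of remaining 5 = 346/5 = 69.2
Weighted total:
  Weekly reports 52 × 0.08 = 4.16
  Assignments 86 × 0.06 = 5.16
  Case studies 84 × 0.23 = 19.32
  Problem sets 69.2 × 0.29 = 20.068
  Reading responses 96 × 0.22 = 21.12
  Term project 84 × 0.12 = 10.08
Sum = 79.908
79.908 is ≥ 62 and < 85 → Merit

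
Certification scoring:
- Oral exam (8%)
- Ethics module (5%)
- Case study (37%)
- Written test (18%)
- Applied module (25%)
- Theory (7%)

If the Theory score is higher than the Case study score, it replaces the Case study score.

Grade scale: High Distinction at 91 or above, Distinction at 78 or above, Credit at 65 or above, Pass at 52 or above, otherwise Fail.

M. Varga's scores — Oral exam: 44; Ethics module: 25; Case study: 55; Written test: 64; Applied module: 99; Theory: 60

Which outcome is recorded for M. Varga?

Theory (60) > Case study (55), so Case study counts as 60.
Weighted total:
  Oral exam 44 × 0.08 = 3.52
  Ethics module 25 × 0.05 = 1.25
  Case study 60 × 0.37 = 22.2
  Written test 64 × 0.18 = 11.52
  Applied module 99 × 0.25 = 24.75
  Theory 60 × 0.07 = 4.2
Sum = 67.44
67.44 is ≥ 65 and < 78 → Credit

Credit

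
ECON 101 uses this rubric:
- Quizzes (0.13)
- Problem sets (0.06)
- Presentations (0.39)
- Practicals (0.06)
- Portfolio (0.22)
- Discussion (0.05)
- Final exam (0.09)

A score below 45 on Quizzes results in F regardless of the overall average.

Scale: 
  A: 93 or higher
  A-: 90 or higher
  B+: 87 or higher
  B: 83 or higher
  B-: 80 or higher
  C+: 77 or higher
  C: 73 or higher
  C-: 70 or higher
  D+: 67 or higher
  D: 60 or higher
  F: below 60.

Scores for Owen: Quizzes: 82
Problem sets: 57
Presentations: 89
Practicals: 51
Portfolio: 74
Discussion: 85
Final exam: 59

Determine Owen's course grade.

C+

Quizzes score 82 ≥ 45: minimum met.
Weighted total:
  Quizzes 82 × 0.13 = 10.66
  Problem sets 57 × 0.06 = 3.42
  Presentations 89 × 0.39 = 34.71
  Practicals 51 × 0.06 = 3.06
  Portfolio 74 × 0.22 = 16.28
  Discussion 85 × 0.05 = 4.25
  Final exam 59 × 0.09 = 5.31
Sum = 77.69
77.69 is ≥ 77 and < 80 → C+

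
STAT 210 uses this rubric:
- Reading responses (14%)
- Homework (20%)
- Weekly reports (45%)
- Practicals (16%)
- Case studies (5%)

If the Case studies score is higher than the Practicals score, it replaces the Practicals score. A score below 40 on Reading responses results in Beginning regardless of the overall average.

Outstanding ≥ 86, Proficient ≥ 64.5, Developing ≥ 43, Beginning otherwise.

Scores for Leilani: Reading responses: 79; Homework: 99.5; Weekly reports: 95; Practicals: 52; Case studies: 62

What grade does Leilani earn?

Outstanding

Case studies (62) > Practicals (52), so Practicals counts as 62.
Reading responses score 79 ≥ 40: minimum met.
Weighted total:
  Reading responses 79 × 0.14 = 11.06
  Homework 99.5 × 0.2 = 19.9
  Weekly reports 95 × 0.45 = 42.75
  Practicals 62 × 0.16 = 9.92
  Case studies 62 × 0.05 = 3.1
Sum = 86.73
86.73 ≥ 86 → Outstanding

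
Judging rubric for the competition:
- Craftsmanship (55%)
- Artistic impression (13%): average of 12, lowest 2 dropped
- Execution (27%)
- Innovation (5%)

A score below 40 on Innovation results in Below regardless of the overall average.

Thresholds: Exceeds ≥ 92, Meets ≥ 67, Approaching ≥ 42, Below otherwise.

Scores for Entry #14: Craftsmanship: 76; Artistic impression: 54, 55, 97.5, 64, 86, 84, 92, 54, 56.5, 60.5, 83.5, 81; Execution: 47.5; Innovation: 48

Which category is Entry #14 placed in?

Artistic impression: drop 54, 54 → average of remaining 10 = 760/10 = 76
Innovation score 48 ≥ 40: minimum met.
Weighted total:
  Craftsmanship 76 × 0.55 = 41.8
  Artistic impression 76 × 0.13 = 9.88
  Execution 47.5 × 0.27 = 12.825
  Innovation 48 × 0.05 = 2.4
Sum = 66.905
66.905 is ≥ 42 and < 67 → Approaching

Approaching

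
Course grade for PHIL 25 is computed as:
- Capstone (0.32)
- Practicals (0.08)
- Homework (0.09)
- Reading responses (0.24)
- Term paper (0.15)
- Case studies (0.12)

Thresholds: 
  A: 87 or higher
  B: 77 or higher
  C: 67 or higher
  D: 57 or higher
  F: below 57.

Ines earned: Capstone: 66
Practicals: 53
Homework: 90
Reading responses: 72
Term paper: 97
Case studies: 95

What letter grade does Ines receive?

C

Weighted total:
  Capstone 66 × 0.32 = 21.12
  Practicals 53 × 0.08 = 4.24
  Homework 90 × 0.09 = 8.1
  Reading responses 72 × 0.24 = 17.28
  Term paper 97 × 0.15 = 14.55
  Case studies 95 × 0.12 = 11.4
Sum = 76.69
76.69 is ≥ 67 and < 77 → C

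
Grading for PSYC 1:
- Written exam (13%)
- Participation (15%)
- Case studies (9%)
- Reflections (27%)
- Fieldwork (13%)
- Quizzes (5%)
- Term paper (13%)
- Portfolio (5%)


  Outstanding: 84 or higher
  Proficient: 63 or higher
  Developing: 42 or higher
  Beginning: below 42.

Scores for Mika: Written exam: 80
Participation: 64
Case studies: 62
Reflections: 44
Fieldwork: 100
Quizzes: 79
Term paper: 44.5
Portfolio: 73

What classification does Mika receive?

Weighted total:
  Written exam 80 × 0.13 = 10.4
  Participation 64 × 0.15 = 9.6
  Case studies 62 × 0.09 = 5.58
  Reflections 44 × 0.27 = 11.88
  Fieldwork 100 × 0.13 = 13
  Quizzes 79 × 0.05 = 3.95
  Term paper 44.5 × 0.13 = 5.785
  Portfolio 73 × 0.05 = 3.65
Sum = 63.845
63.845 is ≥ 63 and < 84 → Proficient

Proficient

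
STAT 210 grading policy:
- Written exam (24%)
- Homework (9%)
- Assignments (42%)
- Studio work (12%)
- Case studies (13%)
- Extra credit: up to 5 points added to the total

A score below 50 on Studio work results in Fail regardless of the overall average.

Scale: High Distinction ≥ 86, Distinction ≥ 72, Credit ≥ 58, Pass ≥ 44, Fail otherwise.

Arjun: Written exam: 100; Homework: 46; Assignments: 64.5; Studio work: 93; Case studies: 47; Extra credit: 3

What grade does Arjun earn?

Distinction

Studio work score 93 ≥ 50: minimum met.
Weighted total:
  Written exam 100 × 0.24 = 24
  Homework 46 × 0.09 = 4.14
  Assignments 64.5 × 0.42 = 27.09
  Studio work 93 × 0.12 = 11.16
  Case studies 47 × 0.13 = 6.11
Sum = 72.5
Extra credit: 72.5 + 3 = 75.5
75.5 is ≥ 72 and < 86 → Distinction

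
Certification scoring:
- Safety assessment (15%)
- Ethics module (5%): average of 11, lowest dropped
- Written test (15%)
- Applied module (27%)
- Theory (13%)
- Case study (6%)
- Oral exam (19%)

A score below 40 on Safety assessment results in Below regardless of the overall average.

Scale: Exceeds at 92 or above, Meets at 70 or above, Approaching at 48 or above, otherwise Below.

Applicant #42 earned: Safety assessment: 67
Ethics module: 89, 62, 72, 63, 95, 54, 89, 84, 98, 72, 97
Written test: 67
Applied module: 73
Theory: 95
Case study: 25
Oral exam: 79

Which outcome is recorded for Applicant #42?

Ethics module: drop 54 → average of remaining 10 = 821/10 = 82.1
Safety assessment score 67 ≥ 40: minimum met.
Weighted total:
  Safety assessment 67 × 0.15 = 10.05
  Ethics module 82.1 × 0.05 = 4.105
  Written test 67 × 0.15 = 10.05
  Applied module 73 × 0.27 = 19.71
  Theory 95 × 0.13 = 12.35
  Case study 25 × 0.06 = 1.5
  Oral exam 79 × 0.19 = 15.01
Sum = 72.775
72.775 is ≥ 70 and < 92 → Meets

Meets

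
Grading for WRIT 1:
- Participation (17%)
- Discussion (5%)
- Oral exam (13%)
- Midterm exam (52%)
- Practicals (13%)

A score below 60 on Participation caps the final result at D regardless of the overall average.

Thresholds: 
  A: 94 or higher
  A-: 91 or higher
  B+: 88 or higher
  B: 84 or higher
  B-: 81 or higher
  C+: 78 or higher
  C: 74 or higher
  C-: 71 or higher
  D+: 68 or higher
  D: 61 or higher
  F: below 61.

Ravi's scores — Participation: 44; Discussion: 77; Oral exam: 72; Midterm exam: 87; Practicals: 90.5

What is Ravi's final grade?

Participation score 44 < 60: minimum not met.
Weighted total:
  Participation 44 × 0.17 = 7.48
  Discussion 77 × 0.05 = 3.85
  Oral exam 72 × 0.13 = 9.36
  Midterm exam 87 × 0.52 = 45.24
  Practicals 90.5 × 0.13 = 11.765
Sum = 77.695
77.695 would be C; cap at D applies → D.

D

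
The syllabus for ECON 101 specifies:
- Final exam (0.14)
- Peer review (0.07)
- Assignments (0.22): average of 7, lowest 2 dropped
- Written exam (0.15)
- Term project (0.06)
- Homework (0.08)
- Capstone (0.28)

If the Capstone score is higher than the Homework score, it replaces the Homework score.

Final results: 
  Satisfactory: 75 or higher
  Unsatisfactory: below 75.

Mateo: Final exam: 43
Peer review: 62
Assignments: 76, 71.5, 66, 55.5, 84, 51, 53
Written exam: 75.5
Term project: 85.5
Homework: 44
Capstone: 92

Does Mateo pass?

Assignments: drop 51, 53 → average of remaining 5 = 353/5 = 70.6
Capstone (92) > Homework (44), so Homework counts as 92.
Weighted total:
  Final exam 43 × 0.14 = 6.02
  Peer review 62 × 0.07 = 4.34
  Assignments 70.6 × 0.22 = 15.532
  Written exam 75.5 × 0.15 = 11.325
  Term project 85.5 × 0.06 = 5.13
  Homework 92 × 0.08 = 7.36
  Capstone 92 × 0.28 = 25.76
Sum = 75.467
75.467 ≥ 75 → Satisfactory

Satisfactory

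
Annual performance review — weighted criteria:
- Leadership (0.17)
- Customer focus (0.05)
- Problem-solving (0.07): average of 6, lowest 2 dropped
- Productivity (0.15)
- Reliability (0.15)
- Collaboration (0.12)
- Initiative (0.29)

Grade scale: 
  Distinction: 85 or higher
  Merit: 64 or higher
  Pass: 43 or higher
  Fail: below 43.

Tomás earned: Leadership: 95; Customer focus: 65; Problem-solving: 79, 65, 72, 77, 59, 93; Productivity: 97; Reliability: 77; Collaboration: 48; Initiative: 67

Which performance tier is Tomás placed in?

Problem-solving: drop 59, 65 → average of remaining 4 = 321/4 = 80.25
Weighted total:
  Leadership 95 × 0.17 = 16.15
  Customer focus 65 × 0.05 = 3.25
  Problem-solving 80.25 × 0.07 = 5.6175
  Productivity 97 × 0.15 = 14.55
  Reliability 77 × 0.15 = 11.55
  Collaboration 48 × 0.12 = 5.76
  Initiative 67 × 0.29 = 19.43
Sum = 76.3075
76.3075 is ≥ 64 and < 85 → Merit

Merit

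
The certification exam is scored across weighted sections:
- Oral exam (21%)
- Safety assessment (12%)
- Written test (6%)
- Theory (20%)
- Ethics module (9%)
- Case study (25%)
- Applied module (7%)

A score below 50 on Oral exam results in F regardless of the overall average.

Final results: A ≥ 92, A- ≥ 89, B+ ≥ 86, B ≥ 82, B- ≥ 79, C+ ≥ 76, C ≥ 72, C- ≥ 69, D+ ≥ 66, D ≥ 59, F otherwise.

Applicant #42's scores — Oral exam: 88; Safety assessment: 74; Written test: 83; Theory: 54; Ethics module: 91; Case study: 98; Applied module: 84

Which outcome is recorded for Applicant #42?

B-

Oral exam score 88 ≥ 50: minimum met.
Weighted total:
  Oral exam 88 × 0.21 = 18.48
  Safety assessment 74 × 0.12 = 8.88
  Written test 83 × 0.06 = 4.98
  Theory 54 × 0.2 = 10.8
  Ethics module 91 × 0.09 = 8.19
  Case study 98 × 0.25 = 24.5
  Applied module 84 × 0.07 = 5.88
Sum = 81.71
81.71 is ≥ 79 and < 82 → B-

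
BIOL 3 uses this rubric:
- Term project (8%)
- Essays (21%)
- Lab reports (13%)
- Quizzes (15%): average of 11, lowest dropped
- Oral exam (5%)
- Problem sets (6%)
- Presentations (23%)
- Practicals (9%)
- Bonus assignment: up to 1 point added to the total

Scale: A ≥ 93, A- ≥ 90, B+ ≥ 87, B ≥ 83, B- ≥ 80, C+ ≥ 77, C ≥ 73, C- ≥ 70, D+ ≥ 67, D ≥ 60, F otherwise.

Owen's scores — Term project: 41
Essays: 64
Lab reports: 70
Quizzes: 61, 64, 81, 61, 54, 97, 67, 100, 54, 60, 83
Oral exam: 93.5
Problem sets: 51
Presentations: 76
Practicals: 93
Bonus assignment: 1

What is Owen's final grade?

Quizzes: drop 54 → average of remaining 10 = 728/10 = 72.8
Weighted total:
  Term project 41 × 0.08 = 3.28
  Essays 64 × 0.21 = 13.44
  Lab reports 70 × 0.13 = 9.1
  Quizzes 72.8 × 0.15 = 10.92
  Oral exam 93.5 × 0.05 = 4.675
  Problem sets 51 × 0.06 = 3.06
  Presentations 76 × 0.23 = 17.48
  Practicals 93 × 0.09 = 8.37
Sum = 70.325
Bonus assignment: 70.325 + 1 = 71.325
71.325 is ≥ 70 and < 73 → C-

C-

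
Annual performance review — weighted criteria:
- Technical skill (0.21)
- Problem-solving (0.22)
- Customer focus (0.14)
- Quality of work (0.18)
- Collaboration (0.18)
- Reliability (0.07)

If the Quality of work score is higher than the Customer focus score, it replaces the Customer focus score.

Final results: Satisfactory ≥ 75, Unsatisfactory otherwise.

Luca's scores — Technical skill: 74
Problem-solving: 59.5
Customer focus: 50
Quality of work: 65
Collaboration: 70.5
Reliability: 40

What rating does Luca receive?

Unsatisfactory

Quality of work (65) > Customer focus (50), so Customer focus counts as 65.
Weighted total:
  Technical skill 74 × 0.21 = 15.54
  Problem-solving 59.5 × 0.22 = 13.09
  Customer focus 65 × 0.14 = 9.1
  Quality of work 65 × 0.18 = 11.7
  Collaboration 70.5 × 0.18 = 12.69
  Reliability 40 × 0.07 = 2.8
Sum = 64.92
64.92 < 75 → Unsatisfactory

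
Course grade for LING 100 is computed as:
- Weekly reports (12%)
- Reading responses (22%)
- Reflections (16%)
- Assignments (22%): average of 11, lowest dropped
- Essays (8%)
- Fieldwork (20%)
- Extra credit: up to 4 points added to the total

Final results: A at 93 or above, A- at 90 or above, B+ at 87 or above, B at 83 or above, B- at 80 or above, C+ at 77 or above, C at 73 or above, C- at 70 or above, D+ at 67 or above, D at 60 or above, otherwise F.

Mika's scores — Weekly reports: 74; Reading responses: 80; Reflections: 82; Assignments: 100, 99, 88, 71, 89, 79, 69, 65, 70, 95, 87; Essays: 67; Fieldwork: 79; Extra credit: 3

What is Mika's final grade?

B-

Assignments: drop 65 → average of remaining 10 = 847/10 = 84.7
Weighted total:
  Weekly reports 74 × 0.12 = 8.88
  Reading responses 80 × 0.22 = 17.6
  Reflections 82 × 0.16 = 13.12
  Assignments 84.7 × 0.22 = 18.634
  Essays 67 × 0.08 = 5.36
  Fieldwork 79 × 0.2 = 15.8
Sum = 79.394
Extra credit: 79.394 + 3 = 82.394
82.394 is ≥ 80 and < 83 → B-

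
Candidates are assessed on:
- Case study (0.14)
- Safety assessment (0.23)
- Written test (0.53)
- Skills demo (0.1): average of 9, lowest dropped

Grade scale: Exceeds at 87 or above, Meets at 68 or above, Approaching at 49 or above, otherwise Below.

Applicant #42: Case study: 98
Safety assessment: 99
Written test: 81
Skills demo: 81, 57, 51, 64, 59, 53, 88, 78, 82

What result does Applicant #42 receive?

Meets

Skills demo: drop 51 → average of remaining 8 = 562/8 = 70.25
Weighted total:
  Case study 98 × 0.14 = 13.72
  Safety assessment 99 × 0.23 = 22.77
  Written test 81 × 0.53 = 42.93
  Skills demo 70.25 × 0.1 = 7.025
Sum = 86.445
86.445 is ≥ 68 and < 87 → Meets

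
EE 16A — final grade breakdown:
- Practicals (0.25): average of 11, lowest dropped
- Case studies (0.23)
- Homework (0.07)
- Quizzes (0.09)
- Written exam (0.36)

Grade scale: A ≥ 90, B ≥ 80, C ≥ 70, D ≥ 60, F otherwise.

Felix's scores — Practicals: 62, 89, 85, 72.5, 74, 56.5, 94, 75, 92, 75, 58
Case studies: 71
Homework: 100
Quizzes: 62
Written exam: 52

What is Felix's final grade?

Practicals: drop 56.5 → average of remaining 10 = 776.5/10 = 77.65
Weighted total:
  Practicals 77.65 × 0.25 = 19.4125
  Case studies 71 × 0.23 = 16.33
  Homework 100 × 0.07 = 7
  Quizzes 62 × 0.09 = 5.58
  Written exam 52 × 0.36 = 18.72
Sum = 67.0425
67.0425 is ≥ 60 and < 70 → D

D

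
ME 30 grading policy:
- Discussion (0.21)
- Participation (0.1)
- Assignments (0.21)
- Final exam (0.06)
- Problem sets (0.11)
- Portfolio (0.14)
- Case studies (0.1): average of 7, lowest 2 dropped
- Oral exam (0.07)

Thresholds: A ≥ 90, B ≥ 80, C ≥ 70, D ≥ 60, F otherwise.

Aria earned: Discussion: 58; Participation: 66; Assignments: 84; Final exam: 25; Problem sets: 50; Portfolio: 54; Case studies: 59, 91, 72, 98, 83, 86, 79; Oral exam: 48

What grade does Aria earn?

Case studies: drop 59, 72 → average of remaining 5 = 437/5 = 87.4
Weighted total:
  Discussion 58 × 0.21 = 12.18
  Participation 66 × 0.1 = 6.6
  Assignments 84 × 0.21 = 17.64
  Final exam 25 × 0.06 = 1.5
  Problem sets 50 × 0.11 = 5.5
  Portfolio 54 × 0.14 = 7.56
  Case studies 87.4 × 0.1 = 8.74
  Oral exam 48 × 0.07 = 3.36
Sum = 63.08
63.08 is ≥ 60 and < 70 → D

D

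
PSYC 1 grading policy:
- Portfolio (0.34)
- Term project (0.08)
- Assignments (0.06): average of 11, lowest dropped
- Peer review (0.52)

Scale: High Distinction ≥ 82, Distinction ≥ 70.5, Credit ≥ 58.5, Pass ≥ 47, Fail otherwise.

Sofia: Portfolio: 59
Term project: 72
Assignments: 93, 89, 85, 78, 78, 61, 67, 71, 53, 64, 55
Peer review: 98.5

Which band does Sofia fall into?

Assignments: drop 53 → average of remaining 10 = 741/10 = 74.1
Weighted total:
  Portfolio 59 × 0.34 = 20.06
  Term project 72 × 0.08 = 5.76
  Assignments 74.1 × 0.06 = 4.446
  Peer review 98.5 × 0.52 = 51.22
Sum = 81.486
81.486 is ≥ 70.5 and < 82 → Distinction

Distinction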